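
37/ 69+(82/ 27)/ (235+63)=50560/ 92529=0.55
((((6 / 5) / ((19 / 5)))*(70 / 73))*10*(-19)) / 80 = -105 / 146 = -0.72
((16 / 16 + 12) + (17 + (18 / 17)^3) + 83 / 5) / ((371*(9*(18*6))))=1173889 / 8858433780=0.00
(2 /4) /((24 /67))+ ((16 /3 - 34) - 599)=-30061 /48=-626.27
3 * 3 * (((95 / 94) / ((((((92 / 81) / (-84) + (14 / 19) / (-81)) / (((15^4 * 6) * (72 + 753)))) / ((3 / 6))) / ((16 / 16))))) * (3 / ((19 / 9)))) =-4920105689296875 / 68714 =-71602667422.90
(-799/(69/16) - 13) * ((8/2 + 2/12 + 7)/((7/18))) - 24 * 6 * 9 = -1125283/161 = -6989.34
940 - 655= 285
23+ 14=37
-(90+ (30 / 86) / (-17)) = -65775 / 731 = -89.98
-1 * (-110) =110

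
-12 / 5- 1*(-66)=63.60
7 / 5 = 1.40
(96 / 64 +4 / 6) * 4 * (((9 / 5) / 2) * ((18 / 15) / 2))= 117 / 25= 4.68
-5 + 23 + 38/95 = 92/5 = 18.40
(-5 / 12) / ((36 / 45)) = -25 / 48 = -0.52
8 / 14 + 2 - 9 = -45 / 7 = -6.43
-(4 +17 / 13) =-69 / 13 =-5.31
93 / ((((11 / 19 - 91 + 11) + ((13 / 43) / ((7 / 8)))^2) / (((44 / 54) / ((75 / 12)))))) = -4696031032 / 30715066125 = -0.15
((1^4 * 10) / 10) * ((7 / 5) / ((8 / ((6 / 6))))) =7 / 40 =0.18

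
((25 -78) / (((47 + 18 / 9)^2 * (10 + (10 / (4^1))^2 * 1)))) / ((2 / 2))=-212 / 156065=-0.00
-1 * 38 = -38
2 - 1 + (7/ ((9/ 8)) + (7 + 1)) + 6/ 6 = 146/ 9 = 16.22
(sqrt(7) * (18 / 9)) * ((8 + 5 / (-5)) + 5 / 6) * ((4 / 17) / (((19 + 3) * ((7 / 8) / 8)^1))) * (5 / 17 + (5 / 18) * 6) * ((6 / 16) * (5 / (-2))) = -188000 * sqrt(7) / 66759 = -7.45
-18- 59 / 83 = -1553 / 83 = -18.71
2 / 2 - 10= -9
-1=-1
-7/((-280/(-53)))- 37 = -38.32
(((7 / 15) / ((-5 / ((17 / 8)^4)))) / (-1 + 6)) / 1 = -584647 / 1536000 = -0.38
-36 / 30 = -6 / 5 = -1.20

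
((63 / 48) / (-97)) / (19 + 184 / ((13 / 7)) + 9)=-39 / 366272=-0.00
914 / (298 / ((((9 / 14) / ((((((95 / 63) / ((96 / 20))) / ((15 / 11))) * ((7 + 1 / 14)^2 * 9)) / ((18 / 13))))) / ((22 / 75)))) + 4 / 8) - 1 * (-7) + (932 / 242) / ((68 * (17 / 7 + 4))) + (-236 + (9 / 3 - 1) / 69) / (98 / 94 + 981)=485503171030835314 / 70790747242372245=6.86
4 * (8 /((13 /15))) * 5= 184.62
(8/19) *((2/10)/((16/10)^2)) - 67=-10179/152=-66.97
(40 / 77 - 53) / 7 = -7.50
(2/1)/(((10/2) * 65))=2/325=0.01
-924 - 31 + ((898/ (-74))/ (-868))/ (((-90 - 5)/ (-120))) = -145683511/ 152551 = -954.98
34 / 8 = 17 / 4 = 4.25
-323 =-323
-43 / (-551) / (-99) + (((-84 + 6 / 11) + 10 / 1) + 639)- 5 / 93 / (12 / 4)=28979287 / 51243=565.53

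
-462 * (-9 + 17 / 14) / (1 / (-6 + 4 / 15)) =-103114 / 5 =-20622.80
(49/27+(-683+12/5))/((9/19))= -1741084/1215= -1432.99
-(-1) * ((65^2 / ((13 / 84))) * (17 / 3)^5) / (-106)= -6460349350 / 4293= -1504856.59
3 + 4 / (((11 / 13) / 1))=85 / 11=7.73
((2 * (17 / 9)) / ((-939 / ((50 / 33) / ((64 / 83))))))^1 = -35275 / 4462128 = -0.01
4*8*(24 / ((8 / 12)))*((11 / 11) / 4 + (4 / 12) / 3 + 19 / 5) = 23968 / 5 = 4793.60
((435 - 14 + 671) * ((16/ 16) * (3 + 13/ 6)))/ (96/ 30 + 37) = 28210/ 201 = 140.35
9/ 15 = 3/ 5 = 0.60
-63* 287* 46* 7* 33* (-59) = 11335593654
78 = 78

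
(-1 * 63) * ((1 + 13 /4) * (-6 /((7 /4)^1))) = 918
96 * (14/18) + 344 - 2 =1250/3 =416.67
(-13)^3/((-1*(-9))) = -2197/9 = -244.11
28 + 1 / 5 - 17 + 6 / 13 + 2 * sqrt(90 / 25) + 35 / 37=6 * sqrt(10) / 5 + 30321 / 2405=16.40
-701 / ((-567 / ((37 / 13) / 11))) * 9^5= 18908073 / 1001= 18889.18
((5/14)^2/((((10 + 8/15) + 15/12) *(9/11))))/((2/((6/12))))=1375/415716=0.00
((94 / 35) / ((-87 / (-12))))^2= 141376 / 1030225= 0.14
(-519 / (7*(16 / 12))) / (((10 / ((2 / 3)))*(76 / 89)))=-46191 / 10640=-4.34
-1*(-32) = 32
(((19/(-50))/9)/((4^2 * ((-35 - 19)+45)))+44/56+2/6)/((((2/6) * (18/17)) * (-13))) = -8631461/35380800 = -0.24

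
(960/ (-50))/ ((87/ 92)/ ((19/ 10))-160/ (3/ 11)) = 251712/ 7684675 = 0.03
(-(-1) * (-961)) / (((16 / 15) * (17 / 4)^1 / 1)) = -14415 / 68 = -211.99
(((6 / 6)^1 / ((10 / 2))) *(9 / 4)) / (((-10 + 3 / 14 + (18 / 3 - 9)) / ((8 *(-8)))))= 2016 / 895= 2.25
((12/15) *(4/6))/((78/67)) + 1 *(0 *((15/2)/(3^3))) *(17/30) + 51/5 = 1247/117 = 10.66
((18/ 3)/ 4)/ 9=1/ 6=0.17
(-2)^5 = -32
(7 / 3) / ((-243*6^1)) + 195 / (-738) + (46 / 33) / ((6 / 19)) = 4091635 / 986337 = 4.15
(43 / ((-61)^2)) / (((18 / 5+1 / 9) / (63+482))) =1054575 / 621407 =1.70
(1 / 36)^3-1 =-46655 / 46656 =-1.00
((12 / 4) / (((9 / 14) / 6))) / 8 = 7 / 2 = 3.50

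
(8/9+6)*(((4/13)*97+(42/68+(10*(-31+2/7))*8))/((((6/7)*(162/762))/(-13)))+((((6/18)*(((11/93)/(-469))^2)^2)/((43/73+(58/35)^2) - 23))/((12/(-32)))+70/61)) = 26233302732459098301829353189275/21996747599393301766218684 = 1192599.16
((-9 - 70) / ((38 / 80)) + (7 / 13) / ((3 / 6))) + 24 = -34886 / 247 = -141.24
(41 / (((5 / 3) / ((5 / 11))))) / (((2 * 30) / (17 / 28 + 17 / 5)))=2091 / 2800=0.75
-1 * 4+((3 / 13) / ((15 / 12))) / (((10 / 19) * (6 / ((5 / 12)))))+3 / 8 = -5617 / 1560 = -3.60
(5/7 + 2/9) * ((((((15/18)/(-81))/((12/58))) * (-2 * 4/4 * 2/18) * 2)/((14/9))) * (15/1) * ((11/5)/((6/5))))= 470525/1285956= 0.37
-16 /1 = -16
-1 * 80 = -80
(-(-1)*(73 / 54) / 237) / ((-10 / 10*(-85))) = 73 / 1087830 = 0.00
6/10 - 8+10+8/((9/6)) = 119/15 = 7.93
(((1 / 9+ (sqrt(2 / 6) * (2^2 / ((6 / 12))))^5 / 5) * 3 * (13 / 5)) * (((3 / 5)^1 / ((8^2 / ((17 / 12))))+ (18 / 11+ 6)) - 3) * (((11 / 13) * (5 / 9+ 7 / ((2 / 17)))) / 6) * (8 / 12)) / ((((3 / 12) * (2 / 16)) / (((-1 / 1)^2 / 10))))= 70769827 / 972000+ 72468302848 * sqrt(3) / 455625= 275559.85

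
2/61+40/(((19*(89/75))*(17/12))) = 1.29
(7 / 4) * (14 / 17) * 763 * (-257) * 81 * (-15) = 11674277685 / 34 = 343361108.38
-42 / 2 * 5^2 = -525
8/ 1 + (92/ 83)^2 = 63576/ 6889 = 9.23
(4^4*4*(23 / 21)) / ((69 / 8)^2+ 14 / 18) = 4521984 / 303079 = 14.92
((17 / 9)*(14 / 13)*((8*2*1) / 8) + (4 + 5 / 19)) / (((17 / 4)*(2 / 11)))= 407462 / 37791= 10.78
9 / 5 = 1.80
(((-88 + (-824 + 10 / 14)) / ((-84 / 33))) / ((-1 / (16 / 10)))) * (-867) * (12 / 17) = 85886856 / 245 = 350558.60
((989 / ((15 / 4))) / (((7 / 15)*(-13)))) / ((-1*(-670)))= -1978 / 30485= -0.06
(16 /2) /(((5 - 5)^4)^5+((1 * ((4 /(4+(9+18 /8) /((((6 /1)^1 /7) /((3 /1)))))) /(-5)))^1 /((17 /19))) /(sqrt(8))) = -29495 * sqrt(2) /38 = -1097.69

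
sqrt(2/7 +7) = 2.70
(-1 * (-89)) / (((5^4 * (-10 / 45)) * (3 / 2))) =-0.43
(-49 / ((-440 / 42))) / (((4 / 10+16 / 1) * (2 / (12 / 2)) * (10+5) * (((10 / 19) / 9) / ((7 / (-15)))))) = -410571 / 902000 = -0.46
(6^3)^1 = 216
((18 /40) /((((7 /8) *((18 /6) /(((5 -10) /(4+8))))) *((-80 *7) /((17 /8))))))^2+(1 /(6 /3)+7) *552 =16285925376289 /3933798400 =4140.00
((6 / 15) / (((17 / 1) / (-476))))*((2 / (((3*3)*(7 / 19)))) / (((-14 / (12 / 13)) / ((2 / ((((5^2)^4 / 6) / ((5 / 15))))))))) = 2432 / 533203125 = 0.00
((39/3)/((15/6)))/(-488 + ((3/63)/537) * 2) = -146601/13757935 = -0.01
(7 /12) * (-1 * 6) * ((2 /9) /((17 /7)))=-49 /153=-0.32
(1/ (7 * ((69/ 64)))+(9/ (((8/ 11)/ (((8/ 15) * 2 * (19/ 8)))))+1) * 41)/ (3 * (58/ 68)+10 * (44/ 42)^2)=4574534097/ 46673210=98.01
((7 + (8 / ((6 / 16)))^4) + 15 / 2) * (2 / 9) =33556781 / 729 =46031.25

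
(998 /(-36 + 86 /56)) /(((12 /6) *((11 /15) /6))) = -251496 /2123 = -118.46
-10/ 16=-5/ 8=-0.62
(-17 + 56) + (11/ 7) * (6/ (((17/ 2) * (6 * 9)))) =41791/ 1071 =39.02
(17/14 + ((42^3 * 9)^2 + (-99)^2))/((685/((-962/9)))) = -2994014386899887/43155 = -69378157499.71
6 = 6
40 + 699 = 739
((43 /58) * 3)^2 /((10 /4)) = 16641 /8410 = 1.98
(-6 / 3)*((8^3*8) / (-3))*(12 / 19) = 32768 / 19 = 1724.63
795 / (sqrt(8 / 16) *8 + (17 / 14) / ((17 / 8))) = -5565 / 388 + 38955 *sqrt(2) / 388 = 127.64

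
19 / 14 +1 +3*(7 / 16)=411 / 112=3.67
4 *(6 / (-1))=-24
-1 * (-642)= 642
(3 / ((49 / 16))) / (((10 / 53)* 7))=1272 / 1715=0.74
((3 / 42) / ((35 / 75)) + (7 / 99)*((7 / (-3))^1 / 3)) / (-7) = -8563 / 611226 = -0.01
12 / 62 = 6 / 31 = 0.19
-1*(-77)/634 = 77/634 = 0.12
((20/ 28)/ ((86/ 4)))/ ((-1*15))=-2/ 903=-0.00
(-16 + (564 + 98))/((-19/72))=-2448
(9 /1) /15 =3 /5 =0.60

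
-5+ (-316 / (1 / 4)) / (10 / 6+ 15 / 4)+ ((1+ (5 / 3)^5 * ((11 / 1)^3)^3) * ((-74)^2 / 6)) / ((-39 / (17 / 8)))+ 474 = -428722785983415227 / 284310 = -1507941282344.68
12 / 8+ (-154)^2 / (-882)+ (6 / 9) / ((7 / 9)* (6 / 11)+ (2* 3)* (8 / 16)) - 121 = -297359 / 2034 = -146.19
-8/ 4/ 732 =-1/ 366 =-0.00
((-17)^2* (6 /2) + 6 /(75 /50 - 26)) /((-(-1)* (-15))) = -14157 /245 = -57.78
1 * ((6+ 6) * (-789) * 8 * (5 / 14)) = -189360 / 7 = -27051.43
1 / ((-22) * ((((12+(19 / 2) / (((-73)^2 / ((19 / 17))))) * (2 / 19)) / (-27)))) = 46474209 / 47841046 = 0.97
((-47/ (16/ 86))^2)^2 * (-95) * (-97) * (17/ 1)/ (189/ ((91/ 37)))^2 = 108045154582.84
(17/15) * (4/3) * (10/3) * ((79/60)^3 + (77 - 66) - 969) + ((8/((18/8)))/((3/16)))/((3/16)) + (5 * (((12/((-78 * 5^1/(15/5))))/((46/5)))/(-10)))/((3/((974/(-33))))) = -11300024923393/2397681000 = -4712.90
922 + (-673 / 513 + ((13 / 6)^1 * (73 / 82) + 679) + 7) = 135336163 / 84132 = 1608.62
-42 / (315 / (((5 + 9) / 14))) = -2 / 15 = -0.13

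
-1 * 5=-5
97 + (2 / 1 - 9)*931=-6420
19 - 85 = -66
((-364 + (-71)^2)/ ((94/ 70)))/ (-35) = -4677/ 47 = -99.51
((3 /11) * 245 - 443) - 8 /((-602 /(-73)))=-1248750 /3311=-377.15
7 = 7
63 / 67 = 0.94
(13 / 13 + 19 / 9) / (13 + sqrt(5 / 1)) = 91 / 369-7 * sqrt(5) / 369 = 0.20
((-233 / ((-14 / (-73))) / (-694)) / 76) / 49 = 17009 / 36182384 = 0.00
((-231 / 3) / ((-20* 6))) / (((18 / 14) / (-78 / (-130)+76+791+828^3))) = 84991978379 / 300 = 283306594.60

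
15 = 15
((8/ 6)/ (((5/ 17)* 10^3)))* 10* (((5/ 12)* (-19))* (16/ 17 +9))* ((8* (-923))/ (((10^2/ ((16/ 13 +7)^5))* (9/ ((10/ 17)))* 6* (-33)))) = -18920422847143/ 5759646750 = -3285.00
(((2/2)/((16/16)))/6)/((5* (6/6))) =1/30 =0.03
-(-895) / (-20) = -179 / 4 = -44.75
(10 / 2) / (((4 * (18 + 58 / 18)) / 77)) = 3465 / 764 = 4.54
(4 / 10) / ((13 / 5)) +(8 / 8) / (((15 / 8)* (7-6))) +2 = 524 / 195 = 2.69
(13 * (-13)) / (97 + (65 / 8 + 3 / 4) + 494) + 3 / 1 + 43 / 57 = 949922 / 273543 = 3.47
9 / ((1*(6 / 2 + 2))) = 9 / 5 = 1.80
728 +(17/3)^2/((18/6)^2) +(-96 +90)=58771/81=725.57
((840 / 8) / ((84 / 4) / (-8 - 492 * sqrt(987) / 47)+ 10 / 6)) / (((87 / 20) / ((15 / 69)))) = 325458000 * sqrt(987) / 84748177579+ 266966364000 / 84748177579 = 3.27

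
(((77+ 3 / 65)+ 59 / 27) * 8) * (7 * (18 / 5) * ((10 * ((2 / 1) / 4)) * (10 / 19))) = 31147424 / 741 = 42034.31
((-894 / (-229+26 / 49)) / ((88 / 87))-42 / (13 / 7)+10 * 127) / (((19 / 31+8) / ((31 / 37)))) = 7699964039653 / 63260571660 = 121.72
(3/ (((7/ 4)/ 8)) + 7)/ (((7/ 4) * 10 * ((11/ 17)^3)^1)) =284954/ 65219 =4.37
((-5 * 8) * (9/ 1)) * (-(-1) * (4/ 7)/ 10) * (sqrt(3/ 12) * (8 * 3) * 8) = -13824/ 7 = -1974.86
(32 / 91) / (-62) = -16 / 2821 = -0.01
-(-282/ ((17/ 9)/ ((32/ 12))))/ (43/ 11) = 74448/ 731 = 101.84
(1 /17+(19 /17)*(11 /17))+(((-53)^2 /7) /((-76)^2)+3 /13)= 164397173 /151903024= 1.08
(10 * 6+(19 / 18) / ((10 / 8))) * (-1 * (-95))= 52022 / 9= 5780.22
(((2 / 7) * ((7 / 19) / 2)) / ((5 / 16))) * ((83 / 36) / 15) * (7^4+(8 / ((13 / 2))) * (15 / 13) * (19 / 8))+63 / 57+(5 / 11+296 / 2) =5049706378 / 23841675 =211.80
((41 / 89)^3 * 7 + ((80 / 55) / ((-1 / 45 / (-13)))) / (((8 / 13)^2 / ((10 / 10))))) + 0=69717987853 / 31018636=2247.62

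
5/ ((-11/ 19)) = -95/ 11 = -8.64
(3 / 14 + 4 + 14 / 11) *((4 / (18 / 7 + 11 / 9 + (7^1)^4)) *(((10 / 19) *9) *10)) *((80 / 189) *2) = 3120000 / 8524901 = 0.37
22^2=484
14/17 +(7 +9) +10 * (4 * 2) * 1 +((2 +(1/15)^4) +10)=93656267/860625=108.82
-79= -79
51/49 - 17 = -782/49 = -15.96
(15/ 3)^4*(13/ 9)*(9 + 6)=40625/ 3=13541.67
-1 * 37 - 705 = -742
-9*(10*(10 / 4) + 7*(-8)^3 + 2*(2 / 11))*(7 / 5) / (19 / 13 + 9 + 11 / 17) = 4036.41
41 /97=0.42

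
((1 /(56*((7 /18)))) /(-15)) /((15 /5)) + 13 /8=3183 /1960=1.62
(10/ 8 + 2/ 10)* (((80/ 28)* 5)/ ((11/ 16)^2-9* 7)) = -37120/ 112049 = -0.33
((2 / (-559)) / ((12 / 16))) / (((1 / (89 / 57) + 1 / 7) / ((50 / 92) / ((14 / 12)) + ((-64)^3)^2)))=-984681382156819 / 2352831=-418509184.11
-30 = -30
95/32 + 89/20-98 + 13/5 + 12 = -75.98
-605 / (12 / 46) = -13915 / 6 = -2319.17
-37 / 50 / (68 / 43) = -1591 / 3400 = -0.47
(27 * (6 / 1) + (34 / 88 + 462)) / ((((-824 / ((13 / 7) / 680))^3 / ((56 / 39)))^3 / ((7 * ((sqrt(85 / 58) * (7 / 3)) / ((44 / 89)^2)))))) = -1050379442287097 * sqrt(4930) / 10216881602207316621080812131139870252314304815562752000000000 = -0.00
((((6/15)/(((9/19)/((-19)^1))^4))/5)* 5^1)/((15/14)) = 475539765148/492075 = 966396.92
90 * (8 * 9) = 6480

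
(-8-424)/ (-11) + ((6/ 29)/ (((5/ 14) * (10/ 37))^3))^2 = 119623337150556636/ 2258544921875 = 52964.78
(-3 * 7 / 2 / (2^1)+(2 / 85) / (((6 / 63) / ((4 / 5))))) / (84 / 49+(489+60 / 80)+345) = -20041 / 3317975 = -0.01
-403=-403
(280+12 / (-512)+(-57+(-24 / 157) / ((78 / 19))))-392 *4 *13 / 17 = -4335157531 / 4441216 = -976.12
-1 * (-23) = 23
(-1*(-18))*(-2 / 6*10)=-60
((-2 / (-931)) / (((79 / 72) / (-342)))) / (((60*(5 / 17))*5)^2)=-5202 / 60484375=-0.00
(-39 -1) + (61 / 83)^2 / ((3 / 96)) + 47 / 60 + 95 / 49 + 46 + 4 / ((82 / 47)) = 23499622627 / 830400060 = 28.30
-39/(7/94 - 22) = 1222/687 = 1.78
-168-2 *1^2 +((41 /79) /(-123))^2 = -9548729 /56169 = -170.00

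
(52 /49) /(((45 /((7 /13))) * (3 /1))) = 4 /945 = 0.00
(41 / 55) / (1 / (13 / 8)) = 533 / 440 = 1.21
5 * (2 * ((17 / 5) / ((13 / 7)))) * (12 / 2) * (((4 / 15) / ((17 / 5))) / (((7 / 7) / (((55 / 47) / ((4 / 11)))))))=16940 / 611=27.73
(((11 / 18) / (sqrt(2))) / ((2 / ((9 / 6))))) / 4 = 0.08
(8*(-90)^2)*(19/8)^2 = 731025/2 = 365512.50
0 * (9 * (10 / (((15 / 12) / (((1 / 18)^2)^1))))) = 0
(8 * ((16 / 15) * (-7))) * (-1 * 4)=3584 / 15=238.93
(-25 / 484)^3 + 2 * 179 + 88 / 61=2485966821979 / 6916174144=359.44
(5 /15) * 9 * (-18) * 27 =-1458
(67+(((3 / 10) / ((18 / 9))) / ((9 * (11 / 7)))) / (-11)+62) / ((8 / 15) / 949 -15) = -888769817 / 103342228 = -8.60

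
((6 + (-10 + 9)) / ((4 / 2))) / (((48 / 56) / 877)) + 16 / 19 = 583397 / 228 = 2558.76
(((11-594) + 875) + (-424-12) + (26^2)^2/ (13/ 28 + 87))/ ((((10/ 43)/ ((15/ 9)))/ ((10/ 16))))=167198405/ 7347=22757.37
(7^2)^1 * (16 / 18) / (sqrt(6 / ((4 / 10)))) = 392 * sqrt(15) / 135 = 11.25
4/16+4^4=1025/4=256.25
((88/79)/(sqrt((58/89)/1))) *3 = 132 *sqrt(5162)/2291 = 4.14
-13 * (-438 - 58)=6448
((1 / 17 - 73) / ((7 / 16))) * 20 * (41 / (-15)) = 3253760 / 357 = 9114.17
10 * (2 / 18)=10 / 9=1.11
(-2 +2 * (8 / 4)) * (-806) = -1612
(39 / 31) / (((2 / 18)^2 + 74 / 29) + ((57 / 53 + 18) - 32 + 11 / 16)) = -77686128 / 597310139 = -0.13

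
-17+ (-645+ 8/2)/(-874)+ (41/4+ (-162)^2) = 45863995/1748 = 26237.98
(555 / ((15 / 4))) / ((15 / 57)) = 2812 / 5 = 562.40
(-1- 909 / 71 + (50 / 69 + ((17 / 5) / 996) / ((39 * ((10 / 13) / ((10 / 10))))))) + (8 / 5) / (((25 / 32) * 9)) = -15675707323 / 1219851000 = -12.85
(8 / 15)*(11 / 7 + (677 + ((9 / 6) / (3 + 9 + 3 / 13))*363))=2146132 / 5565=385.65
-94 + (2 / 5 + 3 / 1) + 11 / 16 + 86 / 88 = -78263 / 880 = -88.94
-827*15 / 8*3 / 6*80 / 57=-20675 / 19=-1088.16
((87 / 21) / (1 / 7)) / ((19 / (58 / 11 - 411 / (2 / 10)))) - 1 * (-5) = -652818 / 209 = -3123.53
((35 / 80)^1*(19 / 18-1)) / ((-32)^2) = 7 / 294912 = 0.00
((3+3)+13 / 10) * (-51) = -3723 / 10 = -372.30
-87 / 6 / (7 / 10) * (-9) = 1305 / 7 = 186.43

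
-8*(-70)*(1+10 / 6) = 4480 / 3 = 1493.33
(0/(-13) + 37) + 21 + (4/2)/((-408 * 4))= 47327/816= 58.00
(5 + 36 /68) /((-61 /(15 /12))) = -235 /2074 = -0.11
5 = 5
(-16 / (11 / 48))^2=589824 / 121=4874.58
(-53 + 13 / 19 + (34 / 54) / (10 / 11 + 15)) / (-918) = 4693097 / 82413450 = 0.06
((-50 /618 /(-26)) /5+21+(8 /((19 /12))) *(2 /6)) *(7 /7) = 3462749 /152646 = 22.68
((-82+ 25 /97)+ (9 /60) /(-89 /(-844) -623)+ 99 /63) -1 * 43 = -73279796034 /594943195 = -123.17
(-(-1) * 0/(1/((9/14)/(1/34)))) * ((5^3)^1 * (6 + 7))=0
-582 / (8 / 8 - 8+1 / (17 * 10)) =83.21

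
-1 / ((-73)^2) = -0.00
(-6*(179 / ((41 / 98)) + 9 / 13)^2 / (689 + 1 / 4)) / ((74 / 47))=-9808601498300 / 9659878267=-1015.40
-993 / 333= -331 / 111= -2.98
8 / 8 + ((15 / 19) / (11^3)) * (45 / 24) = 202537 / 202312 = 1.00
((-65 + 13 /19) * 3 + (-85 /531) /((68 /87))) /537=-2598283 /7223724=-0.36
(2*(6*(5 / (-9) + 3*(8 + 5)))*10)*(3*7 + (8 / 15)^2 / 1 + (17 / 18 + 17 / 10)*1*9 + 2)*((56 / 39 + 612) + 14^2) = 925706093056 / 5265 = 175822619.76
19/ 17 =1.12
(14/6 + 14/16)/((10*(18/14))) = 539/2160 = 0.25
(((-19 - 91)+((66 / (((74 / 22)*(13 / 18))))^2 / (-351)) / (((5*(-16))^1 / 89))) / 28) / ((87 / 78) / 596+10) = -482476550446 / 1255044351015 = -0.38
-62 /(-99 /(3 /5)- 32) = 62 /197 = 0.31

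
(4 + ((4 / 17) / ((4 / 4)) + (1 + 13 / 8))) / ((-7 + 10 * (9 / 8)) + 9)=933 / 1802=0.52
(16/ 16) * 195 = 195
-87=-87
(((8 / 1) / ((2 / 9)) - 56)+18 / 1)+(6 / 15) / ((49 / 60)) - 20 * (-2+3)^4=-1054 / 49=-21.51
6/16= 3/8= 0.38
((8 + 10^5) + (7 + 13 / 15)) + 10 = 1500388 / 15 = 100025.87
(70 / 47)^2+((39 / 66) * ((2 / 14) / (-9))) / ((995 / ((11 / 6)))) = 3685849283 / 1661653980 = 2.22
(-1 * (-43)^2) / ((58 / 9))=-16641 / 58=-286.91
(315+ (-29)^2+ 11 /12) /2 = 13883 /24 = 578.46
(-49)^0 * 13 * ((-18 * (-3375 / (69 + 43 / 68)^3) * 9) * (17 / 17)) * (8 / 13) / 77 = 11002604544 / 65394415471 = 0.17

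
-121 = -121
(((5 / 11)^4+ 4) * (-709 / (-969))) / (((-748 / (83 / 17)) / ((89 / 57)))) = -309995462387 / 10283001344748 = -0.03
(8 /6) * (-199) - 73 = -1015 /3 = -338.33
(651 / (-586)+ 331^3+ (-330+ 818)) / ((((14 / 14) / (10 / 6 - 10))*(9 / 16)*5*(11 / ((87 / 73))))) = -2739068591320 / 235279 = -11641789.50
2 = 2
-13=-13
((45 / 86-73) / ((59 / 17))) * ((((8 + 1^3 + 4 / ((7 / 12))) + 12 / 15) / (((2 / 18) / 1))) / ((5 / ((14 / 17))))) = -32704551 / 63425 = -515.64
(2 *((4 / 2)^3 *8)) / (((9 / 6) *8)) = 32 / 3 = 10.67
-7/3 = -2.33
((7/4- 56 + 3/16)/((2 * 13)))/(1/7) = -6055/416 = -14.56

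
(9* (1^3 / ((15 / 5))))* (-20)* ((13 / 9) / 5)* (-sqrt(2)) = 52* sqrt(2) / 3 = 24.51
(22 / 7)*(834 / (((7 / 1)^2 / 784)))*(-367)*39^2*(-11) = 1802588838336 / 7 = 257512691190.86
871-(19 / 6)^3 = 181277 / 216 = 839.25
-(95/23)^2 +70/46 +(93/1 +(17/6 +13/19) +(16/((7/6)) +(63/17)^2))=13227945923/121999038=108.43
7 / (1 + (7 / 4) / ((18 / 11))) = 504 / 149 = 3.38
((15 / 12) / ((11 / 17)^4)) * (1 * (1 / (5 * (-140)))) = -83521 / 8198960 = -0.01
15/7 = 2.14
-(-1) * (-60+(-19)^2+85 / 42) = 12727 / 42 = 303.02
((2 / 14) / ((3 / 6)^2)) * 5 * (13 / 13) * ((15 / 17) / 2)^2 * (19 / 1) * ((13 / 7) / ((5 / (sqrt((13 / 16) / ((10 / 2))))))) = 11115 * sqrt(65) / 56644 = 1.58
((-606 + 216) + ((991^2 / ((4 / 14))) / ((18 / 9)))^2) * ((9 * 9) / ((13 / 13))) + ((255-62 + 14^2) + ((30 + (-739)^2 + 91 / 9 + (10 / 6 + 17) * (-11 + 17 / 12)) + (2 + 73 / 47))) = 1619258125946748967 / 6768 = 239252087167072.84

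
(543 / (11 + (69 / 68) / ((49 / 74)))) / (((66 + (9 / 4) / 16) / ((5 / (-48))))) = -354760 / 5198871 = -0.07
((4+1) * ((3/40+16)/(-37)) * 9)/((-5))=5787/1480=3.91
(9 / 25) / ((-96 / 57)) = -171 / 800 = -0.21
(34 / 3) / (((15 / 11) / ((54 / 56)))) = 8.01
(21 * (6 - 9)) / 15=-21 / 5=-4.20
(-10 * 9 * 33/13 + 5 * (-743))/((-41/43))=2204395/533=4135.83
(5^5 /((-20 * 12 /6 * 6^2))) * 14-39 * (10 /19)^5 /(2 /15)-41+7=-27167913829 /356558256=-76.19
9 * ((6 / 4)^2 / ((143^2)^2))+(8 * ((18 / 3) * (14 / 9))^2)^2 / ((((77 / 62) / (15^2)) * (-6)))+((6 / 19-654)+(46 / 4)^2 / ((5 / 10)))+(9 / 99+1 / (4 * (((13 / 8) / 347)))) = -12583190195379889145 / 858067605252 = -14664567.36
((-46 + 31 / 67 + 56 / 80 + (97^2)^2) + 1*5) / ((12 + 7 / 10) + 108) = 59314591579 / 80869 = 733465.13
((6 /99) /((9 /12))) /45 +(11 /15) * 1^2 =0.74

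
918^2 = 842724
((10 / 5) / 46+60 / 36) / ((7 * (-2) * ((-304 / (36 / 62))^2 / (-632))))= 125847 / 446834248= 0.00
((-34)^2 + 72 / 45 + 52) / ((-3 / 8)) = -16128 / 5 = -3225.60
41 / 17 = 2.41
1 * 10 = 10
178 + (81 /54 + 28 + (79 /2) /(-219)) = 45403 /219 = 207.32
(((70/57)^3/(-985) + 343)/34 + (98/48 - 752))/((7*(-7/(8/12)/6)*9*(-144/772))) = -708504346072517/19692951007464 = -35.98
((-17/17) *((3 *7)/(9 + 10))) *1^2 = -21/19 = -1.11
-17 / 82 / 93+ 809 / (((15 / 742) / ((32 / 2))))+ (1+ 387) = 24429301171 / 38130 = 640684.53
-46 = -46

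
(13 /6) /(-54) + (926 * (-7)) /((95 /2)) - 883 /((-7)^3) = -1413960113 /10557540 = -133.93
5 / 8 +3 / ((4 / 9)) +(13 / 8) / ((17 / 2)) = 1029 / 136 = 7.57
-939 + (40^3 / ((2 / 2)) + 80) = 63141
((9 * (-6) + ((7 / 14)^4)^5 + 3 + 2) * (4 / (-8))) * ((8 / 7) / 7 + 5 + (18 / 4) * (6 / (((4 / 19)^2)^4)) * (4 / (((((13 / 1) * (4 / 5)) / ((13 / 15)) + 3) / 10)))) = 457138258.54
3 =3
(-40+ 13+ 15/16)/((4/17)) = -110.77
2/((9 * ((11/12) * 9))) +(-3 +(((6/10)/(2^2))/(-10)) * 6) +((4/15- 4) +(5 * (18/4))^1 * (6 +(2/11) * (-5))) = 3200147/29700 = 107.75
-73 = -73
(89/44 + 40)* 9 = 16641/44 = 378.20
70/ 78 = 35/ 39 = 0.90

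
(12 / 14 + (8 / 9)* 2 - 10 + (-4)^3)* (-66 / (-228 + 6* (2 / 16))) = -395648 / 19089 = -20.73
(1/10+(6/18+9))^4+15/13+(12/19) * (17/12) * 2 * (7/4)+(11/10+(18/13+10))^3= 333690044169433/33811830000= 9869.03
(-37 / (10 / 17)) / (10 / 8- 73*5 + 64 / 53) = 66674 / 384295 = 0.17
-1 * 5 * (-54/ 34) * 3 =405/ 17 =23.82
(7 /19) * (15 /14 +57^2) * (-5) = -227505 /38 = -5986.97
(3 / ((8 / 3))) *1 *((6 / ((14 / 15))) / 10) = 81 / 112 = 0.72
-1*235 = -235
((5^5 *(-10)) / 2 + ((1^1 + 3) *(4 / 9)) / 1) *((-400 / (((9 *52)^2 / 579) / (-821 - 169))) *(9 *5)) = -373141133750 / 507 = -735978567.55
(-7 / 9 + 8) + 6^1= 119 / 9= 13.22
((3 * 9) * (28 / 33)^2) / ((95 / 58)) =11.87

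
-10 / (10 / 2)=-2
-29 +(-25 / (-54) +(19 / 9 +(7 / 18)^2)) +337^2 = 36787843 / 324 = 113542.73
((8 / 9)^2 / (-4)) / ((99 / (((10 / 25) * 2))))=-64 / 40095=-0.00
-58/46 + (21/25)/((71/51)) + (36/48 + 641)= 104690407/163300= 641.09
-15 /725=-3 /145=-0.02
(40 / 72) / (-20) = -1 / 36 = -0.03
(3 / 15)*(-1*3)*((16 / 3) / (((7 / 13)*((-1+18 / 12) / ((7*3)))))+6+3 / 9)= -1267 / 5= -253.40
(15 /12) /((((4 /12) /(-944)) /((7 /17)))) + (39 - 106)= -25919 /17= -1524.65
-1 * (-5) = 5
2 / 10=1 / 5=0.20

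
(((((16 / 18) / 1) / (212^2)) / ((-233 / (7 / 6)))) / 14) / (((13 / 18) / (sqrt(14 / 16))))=-sqrt(14) / 408406128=-0.00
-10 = -10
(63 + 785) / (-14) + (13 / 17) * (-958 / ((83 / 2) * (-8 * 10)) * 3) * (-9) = -13142183 / 197540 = -66.53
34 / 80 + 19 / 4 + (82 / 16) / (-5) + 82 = 1723 / 20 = 86.15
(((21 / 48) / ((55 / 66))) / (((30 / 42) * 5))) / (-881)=-147 / 881000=-0.00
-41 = -41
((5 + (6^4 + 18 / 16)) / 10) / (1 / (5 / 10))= 10417 / 160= 65.11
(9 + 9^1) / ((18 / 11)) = 11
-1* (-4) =4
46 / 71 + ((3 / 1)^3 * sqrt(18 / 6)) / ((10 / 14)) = 46 / 71 + 189 * sqrt(3) / 5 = 66.12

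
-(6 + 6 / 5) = -36 / 5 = -7.20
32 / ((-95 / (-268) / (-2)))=-17152 / 95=-180.55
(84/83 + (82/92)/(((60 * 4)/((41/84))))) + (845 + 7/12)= 65163331043/76970880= 846.60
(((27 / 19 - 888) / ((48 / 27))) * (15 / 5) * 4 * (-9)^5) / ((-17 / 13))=-349132822155 / 1292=-270226642.53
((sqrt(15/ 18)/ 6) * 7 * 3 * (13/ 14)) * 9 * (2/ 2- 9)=-39 * sqrt(30)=-213.61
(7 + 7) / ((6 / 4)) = 28 / 3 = 9.33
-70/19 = -3.68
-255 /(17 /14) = -210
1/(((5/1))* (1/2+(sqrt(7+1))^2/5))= 2/21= 0.10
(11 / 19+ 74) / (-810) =-1417 / 15390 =-0.09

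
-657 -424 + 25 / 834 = -901529 / 834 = -1080.97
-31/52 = -0.60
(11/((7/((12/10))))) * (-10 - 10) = -264/7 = -37.71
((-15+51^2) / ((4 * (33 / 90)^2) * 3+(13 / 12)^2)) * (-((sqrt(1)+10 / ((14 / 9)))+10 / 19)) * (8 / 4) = -19699113600 / 1334389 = -14762.65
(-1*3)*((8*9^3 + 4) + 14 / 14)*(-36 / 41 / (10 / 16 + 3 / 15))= 8405280 / 451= 18636.98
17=17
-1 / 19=-0.05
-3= -3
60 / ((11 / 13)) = 780 / 11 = 70.91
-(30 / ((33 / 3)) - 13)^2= -12769 / 121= -105.53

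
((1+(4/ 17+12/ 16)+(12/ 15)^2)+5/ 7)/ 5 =39741/ 59500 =0.67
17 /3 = 5.67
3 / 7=0.43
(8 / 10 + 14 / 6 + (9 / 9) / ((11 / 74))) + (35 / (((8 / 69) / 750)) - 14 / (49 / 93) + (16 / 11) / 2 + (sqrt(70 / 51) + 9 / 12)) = sqrt(3570) / 51 + 261481624 / 1155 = 226392.19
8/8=1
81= 81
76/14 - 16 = -74/7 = -10.57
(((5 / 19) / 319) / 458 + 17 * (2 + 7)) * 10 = 2123592595 / 1387969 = 1530.00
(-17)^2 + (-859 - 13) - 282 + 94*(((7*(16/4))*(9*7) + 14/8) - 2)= 329855/2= 164927.50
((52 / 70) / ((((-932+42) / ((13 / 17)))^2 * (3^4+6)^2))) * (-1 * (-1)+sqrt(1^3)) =2197 / 15160880140875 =0.00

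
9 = 9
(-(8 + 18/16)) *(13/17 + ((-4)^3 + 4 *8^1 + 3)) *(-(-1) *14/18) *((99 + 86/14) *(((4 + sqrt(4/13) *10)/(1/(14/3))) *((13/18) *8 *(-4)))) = -4814028800 *sqrt(13)/1377-12516474880/1377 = -21694773.10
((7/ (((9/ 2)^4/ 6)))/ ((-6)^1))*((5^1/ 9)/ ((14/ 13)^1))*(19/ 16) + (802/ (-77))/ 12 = -3993989/ 4546773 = -0.88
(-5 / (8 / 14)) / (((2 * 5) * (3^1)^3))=-7 / 216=-0.03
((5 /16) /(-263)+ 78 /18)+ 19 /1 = 294545 /12624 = 23.33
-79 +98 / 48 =-1847 / 24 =-76.96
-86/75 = -1.15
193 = 193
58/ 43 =1.35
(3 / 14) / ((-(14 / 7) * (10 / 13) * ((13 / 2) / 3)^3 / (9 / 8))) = -729 / 47320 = -0.02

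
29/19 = 1.53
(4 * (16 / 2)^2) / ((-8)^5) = -1 / 128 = -0.01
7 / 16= 0.44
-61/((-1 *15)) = 61/15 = 4.07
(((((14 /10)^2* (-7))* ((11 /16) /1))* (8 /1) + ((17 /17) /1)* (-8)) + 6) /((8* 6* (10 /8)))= -1291 /1000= -1.29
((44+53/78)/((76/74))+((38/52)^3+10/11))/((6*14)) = 493736423/925692768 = 0.53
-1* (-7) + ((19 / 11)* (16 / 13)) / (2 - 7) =4701 / 715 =6.57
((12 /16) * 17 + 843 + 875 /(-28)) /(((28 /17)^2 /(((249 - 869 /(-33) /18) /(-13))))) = -6445487525 /1100736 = -5855.62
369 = 369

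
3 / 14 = 0.21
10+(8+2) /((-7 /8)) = -1.43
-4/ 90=-2/ 45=-0.04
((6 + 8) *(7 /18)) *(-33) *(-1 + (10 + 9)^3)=-1232154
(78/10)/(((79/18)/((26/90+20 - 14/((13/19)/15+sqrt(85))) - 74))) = -325348286289/3408828275 - 39913965 * sqrt(85)/136353131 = -98.14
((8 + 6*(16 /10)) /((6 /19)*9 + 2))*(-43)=-17974 /115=-156.30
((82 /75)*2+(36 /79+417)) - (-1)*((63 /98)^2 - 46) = 374.06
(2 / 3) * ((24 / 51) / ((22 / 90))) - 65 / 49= -395 / 9163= -0.04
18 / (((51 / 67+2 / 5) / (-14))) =-84420 / 389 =-217.02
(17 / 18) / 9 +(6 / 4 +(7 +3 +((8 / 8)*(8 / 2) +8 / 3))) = 1480 / 81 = 18.27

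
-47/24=-1.96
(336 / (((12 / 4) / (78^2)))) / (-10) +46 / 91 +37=-30986999 / 455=-68103.29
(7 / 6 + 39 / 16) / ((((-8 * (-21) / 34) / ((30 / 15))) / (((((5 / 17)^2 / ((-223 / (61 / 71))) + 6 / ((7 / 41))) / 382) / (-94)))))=-194732368471 / 136392948349056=-0.00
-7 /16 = -0.44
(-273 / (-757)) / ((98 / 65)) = 2535 / 10598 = 0.24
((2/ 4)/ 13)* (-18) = -0.69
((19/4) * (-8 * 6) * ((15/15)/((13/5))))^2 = 7689.94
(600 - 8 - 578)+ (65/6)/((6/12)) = 107/3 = 35.67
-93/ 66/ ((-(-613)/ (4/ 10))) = -31/ 33715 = -0.00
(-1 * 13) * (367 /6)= -4771 /6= -795.17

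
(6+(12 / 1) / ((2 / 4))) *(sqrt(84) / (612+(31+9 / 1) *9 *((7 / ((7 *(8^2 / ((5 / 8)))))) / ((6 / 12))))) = 640 *sqrt(21) / 6603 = 0.44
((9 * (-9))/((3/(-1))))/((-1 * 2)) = -27/2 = -13.50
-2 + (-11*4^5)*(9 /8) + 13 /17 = -215445 /17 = -12673.24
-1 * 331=-331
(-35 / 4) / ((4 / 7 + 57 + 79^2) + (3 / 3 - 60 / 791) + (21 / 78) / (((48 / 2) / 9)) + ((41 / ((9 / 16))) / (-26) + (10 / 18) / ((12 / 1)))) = -5552820 / 3996024667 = -0.00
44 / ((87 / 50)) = 2200 / 87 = 25.29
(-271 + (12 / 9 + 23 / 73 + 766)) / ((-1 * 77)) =-15538 / 2409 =-6.45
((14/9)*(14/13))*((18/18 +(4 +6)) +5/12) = 6713/351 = 19.13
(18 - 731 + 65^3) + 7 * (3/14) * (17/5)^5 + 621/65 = 22311500673/81250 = 274603.09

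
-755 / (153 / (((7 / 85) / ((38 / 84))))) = -14798 / 16473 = -0.90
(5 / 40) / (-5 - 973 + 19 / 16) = -2 / 15629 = -0.00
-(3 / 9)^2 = -0.11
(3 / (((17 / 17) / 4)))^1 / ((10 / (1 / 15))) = 2 / 25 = 0.08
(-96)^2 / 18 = 512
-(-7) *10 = 70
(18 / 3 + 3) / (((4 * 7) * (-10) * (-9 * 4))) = 1 / 1120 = 0.00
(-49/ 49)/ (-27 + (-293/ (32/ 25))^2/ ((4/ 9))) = -4096/ 482790033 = -0.00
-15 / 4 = -3.75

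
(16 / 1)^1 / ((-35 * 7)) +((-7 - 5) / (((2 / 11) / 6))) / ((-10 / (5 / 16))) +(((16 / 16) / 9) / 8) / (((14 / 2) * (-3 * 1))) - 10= 61097 / 26460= 2.31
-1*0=0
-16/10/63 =-8/315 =-0.03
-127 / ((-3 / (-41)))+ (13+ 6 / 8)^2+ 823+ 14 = -34061 / 48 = -709.60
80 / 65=16 / 13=1.23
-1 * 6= -6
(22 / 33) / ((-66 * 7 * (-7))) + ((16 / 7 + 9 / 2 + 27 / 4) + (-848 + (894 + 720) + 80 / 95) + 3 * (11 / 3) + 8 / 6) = 292253653 / 368676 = 792.71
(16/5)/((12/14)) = 56/15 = 3.73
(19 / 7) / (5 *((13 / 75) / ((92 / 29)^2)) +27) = 2412240 / 24071971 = 0.10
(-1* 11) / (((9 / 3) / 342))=-1254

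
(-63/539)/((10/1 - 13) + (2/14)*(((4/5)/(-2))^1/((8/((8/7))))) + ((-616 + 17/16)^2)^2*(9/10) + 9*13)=-41287680/45460595178799494067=-0.00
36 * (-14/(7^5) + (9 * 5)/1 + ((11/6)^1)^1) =4048014/2401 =1685.97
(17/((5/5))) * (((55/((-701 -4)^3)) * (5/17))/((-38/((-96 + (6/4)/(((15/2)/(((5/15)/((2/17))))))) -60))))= -51293/15978359700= -0.00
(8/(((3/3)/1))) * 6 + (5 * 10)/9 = 53.56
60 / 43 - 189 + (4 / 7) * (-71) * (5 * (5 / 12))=-245732 / 903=-272.13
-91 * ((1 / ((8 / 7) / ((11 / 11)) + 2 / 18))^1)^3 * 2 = -92.30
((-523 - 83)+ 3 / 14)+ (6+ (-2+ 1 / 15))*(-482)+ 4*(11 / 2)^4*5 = 6608839 / 420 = 15735.33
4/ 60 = 1/ 15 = 0.07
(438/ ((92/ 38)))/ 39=1387/ 299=4.64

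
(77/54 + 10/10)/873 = 131/47142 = 0.00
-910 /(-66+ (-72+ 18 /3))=455 /66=6.89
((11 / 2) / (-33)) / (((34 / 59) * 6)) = -59 / 1224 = -0.05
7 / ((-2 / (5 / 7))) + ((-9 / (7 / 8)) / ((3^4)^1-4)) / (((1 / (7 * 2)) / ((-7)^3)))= 14057 / 22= 638.95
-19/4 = -4.75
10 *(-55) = -550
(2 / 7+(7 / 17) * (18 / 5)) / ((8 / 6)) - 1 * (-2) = 1979 / 595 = 3.33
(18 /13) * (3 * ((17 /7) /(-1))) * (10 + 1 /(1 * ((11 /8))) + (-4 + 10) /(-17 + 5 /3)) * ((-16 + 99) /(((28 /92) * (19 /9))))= -1793225790 /133133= -13469.43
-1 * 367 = -367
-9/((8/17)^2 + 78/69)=-59823/8986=-6.66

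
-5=-5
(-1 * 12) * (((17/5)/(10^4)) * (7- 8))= 51/12500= 0.00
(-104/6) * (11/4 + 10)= -221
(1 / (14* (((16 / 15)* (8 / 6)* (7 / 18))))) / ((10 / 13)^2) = 13689 / 62720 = 0.22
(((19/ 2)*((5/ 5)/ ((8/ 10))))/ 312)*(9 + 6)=475/ 832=0.57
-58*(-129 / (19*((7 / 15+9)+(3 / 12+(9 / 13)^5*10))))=166680853560 / 4785971161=34.83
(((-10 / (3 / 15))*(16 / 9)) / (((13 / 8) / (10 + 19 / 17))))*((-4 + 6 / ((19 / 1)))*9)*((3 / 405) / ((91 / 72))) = 6451200 / 54587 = 118.18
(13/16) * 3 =39/16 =2.44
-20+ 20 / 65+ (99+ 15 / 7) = 81.45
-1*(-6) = 6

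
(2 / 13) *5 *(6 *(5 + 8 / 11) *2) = 7560 / 143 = 52.87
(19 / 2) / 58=0.16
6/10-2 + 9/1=38/5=7.60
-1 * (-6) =6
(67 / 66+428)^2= 801739225 / 4356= 184054.00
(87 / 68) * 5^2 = 31.99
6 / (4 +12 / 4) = 6 / 7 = 0.86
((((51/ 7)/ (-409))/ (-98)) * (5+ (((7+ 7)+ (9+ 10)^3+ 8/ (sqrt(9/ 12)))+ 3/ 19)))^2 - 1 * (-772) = 906431160 * sqrt(3)/ 373928405011+ 3140506973926327/ 4059794111548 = 773.57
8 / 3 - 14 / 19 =110 / 57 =1.93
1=1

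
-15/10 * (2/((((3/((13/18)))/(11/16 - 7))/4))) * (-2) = -1313/36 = -36.47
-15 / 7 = -2.14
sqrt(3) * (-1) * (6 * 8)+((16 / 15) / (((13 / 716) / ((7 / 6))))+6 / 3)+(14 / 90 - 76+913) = 531002 / 585 - 48 * sqrt(3) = 824.56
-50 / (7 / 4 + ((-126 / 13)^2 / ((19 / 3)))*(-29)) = 642200 / 5502371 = 0.12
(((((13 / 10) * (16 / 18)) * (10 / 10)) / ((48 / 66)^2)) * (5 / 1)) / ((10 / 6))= 1573 / 240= 6.55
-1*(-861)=861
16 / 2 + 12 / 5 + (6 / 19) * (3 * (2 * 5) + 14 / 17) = 32516 / 1615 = 20.13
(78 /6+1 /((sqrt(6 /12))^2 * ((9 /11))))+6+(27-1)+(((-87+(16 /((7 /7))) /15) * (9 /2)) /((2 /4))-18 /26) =-425089 /585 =-726.65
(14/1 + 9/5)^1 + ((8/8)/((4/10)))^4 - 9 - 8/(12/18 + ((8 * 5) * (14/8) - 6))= 354933/7760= 45.74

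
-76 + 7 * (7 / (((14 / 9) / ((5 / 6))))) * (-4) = -181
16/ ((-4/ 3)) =-12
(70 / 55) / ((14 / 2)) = 2 / 11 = 0.18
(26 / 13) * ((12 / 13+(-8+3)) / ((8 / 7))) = -371 / 52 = -7.13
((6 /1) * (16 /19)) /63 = 32 /399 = 0.08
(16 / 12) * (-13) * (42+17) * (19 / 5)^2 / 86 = -553774 / 3225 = -171.71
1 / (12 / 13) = 13 / 12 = 1.08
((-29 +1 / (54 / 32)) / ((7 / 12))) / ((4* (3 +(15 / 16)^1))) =-12272 / 3969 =-3.09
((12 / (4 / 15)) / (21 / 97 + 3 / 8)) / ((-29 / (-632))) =2452160 / 1479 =1657.99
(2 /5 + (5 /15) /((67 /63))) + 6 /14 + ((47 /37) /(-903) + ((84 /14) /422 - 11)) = -23250944191 /2361656535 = -9.85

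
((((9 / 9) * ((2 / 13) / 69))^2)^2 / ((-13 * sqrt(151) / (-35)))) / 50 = 56 * sqrt(151) / 6354188234877015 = 0.00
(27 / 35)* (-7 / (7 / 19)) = -513 / 35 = -14.66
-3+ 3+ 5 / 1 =5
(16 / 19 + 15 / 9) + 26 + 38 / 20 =17333 / 570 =30.41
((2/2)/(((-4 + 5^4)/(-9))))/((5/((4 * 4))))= -0.05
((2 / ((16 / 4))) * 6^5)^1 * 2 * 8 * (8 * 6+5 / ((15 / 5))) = 3089664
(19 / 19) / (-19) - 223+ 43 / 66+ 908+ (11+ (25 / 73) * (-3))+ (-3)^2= 64497883 / 91542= 704.57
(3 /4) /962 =3 /3848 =0.00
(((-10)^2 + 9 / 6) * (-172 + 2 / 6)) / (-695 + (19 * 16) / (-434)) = 22686265 / 905802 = 25.05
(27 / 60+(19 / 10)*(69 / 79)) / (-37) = -3333 / 58460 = -0.06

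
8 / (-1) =-8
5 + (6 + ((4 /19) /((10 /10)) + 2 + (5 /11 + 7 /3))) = 10031 /627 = 16.00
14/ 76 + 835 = 31737/ 38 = 835.18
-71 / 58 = -1.22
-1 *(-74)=74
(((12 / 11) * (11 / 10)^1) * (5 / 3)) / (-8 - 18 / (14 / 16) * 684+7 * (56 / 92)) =-161 / 1133005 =-0.00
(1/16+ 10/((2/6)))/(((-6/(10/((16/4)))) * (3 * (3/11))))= -26455/1728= -15.31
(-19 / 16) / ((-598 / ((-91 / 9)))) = -133 / 6624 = -0.02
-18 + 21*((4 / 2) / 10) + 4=-49 / 5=-9.80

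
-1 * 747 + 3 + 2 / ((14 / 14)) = -742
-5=-5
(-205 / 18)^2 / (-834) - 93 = -25172113 / 270216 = -93.16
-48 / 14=-3.43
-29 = -29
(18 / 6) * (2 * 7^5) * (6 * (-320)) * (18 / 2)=-1742549760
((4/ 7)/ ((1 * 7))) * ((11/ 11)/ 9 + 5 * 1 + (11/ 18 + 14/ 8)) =269/ 441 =0.61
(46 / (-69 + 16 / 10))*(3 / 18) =-115 / 1011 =-0.11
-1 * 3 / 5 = -3 / 5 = -0.60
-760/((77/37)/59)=-1659080/77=-21546.49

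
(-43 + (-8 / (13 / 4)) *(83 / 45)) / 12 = -27811 / 7020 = -3.96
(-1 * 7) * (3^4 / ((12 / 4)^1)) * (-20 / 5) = 756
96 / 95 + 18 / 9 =286 / 95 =3.01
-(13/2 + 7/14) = -7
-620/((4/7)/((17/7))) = -2635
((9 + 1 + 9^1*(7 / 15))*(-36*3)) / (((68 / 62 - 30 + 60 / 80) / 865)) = 164493936 / 3491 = 47119.43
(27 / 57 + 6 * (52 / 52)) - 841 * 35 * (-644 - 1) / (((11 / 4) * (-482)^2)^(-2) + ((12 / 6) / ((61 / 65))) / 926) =198026097077282618835679 / 24004972011412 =8249378378.08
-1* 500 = -500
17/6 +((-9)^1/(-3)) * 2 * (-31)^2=34613/6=5768.83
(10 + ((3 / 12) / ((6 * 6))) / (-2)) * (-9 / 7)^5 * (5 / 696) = -31481865 / 124775168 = -0.25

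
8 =8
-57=-57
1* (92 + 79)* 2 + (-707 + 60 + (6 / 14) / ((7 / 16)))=-14897 / 49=-304.02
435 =435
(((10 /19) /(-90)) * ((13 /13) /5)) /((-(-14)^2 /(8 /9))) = 2 /377055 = 0.00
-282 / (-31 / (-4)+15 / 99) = -37224 / 1043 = -35.69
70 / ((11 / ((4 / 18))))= 1.41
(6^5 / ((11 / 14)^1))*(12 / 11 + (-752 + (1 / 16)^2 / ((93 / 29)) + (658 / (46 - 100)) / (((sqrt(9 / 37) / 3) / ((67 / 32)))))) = -111502682487 / 15004 - 2777418*sqrt(37) / 11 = -8967382.62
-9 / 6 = -3 / 2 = -1.50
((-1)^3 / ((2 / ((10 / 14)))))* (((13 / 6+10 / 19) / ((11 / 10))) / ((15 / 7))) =-1535 / 3762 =-0.41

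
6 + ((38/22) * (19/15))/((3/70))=5648/99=57.05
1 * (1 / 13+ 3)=40 / 13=3.08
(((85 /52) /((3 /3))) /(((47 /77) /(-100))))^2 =26773140625 /373321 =71716.14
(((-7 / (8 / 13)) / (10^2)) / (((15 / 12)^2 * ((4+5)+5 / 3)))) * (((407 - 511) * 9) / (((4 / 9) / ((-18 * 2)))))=-517.44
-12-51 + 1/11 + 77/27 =-17837/297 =-60.06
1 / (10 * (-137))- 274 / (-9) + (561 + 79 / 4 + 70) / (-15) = -12.94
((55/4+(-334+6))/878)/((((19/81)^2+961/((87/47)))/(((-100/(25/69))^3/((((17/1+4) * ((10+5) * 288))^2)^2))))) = 147841217/690951711200623165440000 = 0.00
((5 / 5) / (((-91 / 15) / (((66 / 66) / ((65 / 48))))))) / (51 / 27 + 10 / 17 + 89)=-5508 / 4139317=-0.00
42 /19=2.21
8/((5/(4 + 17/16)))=81/10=8.10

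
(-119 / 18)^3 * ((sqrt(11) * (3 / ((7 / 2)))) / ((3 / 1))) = -273.81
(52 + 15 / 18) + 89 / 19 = 6557 / 114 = 57.52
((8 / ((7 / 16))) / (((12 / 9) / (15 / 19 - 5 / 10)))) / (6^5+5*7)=528 / 1038863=0.00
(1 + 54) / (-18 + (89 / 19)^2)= 19855 / 1423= 13.95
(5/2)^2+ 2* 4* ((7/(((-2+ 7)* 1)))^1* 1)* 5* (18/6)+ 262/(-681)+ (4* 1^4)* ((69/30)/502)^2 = 372973187737/2145184050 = 173.87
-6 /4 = -3 /2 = -1.50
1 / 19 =0.05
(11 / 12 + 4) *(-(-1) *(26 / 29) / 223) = 0.02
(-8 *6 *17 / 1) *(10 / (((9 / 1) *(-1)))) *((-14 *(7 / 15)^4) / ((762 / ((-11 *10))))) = 201146176 / 2314575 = 86.90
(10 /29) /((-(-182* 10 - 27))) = 10 /53563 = 0.00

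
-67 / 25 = -2.68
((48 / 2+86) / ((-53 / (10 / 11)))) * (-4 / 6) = 200 / 159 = 1.26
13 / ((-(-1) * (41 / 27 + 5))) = 351 / 176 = 1.99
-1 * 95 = -95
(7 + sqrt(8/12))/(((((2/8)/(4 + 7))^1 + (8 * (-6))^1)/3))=-924/2111 - 44 * sqrt(6)/2111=-0.49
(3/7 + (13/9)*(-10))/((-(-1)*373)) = -883/23499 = -0.04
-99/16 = -6.19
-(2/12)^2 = -1/36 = -0.03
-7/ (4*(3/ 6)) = -7/ 2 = -3.50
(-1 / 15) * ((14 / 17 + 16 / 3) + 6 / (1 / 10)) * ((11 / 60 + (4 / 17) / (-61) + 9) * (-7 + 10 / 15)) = 18306974791 / 71397450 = 256.41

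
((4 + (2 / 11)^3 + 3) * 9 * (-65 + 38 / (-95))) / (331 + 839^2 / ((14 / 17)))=-0.00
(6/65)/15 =2/325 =0.01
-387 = -387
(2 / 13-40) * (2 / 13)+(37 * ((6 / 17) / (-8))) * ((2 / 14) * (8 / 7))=-900506 / 140777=-6.40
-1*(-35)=35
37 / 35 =1.06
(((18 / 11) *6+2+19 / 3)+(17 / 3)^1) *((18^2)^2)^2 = 2887229670912 / 11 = 262475424628.36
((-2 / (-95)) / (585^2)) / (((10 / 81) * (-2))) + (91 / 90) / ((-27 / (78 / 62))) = -237414568 / 5039263125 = -0.05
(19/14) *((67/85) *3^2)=11457/1190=9.63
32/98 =16/49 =0.33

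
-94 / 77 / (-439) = 94 / 33803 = 0.00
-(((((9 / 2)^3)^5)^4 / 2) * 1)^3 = -5802988355301064263572941269018812264886757498342118039827603956893368389206154994705426429662904979537365662938773593537918329060451697709838267789886857631025156060199201 / 12259964326927110866866776217202473468949912977468817408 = -473328323032368049624111500000000000000000000000000000000000000000000000000000000000000000000000000000000000000000000.00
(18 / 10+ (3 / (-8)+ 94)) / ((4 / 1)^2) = 3817 / 640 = 5.96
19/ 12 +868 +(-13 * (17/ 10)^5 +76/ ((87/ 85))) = 2201838911/ 2900000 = 759.25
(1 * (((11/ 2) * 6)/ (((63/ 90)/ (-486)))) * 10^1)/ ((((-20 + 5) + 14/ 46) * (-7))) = -18443700/ 8281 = -2227.23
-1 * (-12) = 12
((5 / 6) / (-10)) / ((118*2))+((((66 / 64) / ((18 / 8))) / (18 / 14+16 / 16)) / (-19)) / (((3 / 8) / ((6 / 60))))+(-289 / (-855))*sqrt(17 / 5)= -5113 / 1614240+289*sqrt(85) / 4275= 0.62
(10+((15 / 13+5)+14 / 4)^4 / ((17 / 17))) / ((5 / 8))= 13913.01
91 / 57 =1.60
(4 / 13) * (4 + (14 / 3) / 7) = 56 / 39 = 1.44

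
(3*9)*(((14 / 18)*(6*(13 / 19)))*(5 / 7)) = 1170 / 19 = 61.58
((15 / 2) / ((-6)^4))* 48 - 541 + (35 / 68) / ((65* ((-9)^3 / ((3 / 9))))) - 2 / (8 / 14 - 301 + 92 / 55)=-120239463962545 / 222371019468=-540.72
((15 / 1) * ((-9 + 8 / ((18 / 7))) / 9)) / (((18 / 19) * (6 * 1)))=-5035 / 2916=-1.73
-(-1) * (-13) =-13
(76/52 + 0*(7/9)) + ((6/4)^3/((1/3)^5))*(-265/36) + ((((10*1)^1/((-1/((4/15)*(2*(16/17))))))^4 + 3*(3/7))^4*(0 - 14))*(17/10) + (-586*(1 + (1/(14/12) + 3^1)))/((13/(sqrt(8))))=-342641127397650095226560561105153673127514951/87908597469540437275949141380320 - 39848*sqrt(2)/91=-3897697578110.17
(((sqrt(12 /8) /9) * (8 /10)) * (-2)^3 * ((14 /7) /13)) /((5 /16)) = -512 * sqrt(6) /2925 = -0.43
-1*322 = -322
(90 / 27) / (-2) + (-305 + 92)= -644 / 3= -214.67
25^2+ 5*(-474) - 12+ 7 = -1750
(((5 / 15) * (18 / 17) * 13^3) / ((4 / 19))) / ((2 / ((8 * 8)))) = 2003664 / 17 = 117862.59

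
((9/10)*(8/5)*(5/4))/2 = 0.90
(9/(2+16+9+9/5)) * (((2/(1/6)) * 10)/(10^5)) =3/8000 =0.00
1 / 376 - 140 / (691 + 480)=-51469 / 440296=-0.12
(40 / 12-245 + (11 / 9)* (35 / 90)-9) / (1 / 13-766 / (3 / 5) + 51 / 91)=3688321 / 18811224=0.20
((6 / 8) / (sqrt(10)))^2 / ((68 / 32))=9 / 340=0.03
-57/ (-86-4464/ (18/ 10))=57/ 2566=0.02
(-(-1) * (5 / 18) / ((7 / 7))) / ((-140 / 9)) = -0.02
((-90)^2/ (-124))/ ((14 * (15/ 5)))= -675/ 434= -1.56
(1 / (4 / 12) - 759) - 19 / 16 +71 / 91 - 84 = -1223633 / 1456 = -840.41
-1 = -1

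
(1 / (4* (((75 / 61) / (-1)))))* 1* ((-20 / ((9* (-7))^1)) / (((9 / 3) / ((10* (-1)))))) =0.22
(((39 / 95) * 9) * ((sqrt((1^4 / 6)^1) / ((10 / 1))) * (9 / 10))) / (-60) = -351 * sqrt(6) / 380000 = -0.00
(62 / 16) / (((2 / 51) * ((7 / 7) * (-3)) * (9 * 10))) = -0.37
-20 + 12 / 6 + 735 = 717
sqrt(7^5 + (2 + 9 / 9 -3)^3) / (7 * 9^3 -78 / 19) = 0.03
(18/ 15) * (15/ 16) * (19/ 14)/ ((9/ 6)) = 57/ 56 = 1.02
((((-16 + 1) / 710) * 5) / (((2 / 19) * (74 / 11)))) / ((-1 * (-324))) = -1045 / 2269728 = -0.00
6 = 6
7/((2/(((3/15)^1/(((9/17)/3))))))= 119/30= 3.97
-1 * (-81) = 81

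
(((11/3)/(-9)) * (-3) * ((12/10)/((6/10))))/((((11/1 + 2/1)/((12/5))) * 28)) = 22/1365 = 0.02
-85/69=-1.23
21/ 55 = 0.38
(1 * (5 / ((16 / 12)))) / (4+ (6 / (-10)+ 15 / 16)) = 300 / 347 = 0.86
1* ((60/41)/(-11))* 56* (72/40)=-6048/451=-13.41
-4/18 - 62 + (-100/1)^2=89440/9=9937.78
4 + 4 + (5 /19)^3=54997 /6859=8.02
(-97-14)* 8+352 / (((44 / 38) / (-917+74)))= -257160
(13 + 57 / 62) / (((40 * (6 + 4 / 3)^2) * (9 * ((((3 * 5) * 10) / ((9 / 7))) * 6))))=863 / 840224000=0.00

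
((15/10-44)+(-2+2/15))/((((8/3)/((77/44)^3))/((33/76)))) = -15065589/389120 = -38.72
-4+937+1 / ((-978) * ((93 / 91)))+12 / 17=1443711295 / 1546218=933.70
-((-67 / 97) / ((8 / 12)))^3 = 8120601 / 7301384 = 1.11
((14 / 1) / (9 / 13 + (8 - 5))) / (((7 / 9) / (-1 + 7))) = 117 / 4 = 29.25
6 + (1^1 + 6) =13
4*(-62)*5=-1240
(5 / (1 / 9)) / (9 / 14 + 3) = 210 / 17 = 12.35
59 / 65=0.91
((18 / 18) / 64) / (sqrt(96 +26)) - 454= -454 +sqrt(122) / 7808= -454.00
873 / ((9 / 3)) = 291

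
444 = 444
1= 1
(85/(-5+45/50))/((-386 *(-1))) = -425/7913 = -0.05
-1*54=-54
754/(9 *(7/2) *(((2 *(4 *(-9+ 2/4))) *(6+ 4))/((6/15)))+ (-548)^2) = 377/123377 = 0.00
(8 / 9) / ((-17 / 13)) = -104 / 153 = -0.68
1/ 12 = 0.08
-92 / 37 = -2.49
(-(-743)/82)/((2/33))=149.51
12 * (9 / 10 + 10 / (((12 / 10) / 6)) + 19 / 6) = 3244 / 5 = 648.80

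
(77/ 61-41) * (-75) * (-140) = -25452000/ 61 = -417245.90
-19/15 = -1.27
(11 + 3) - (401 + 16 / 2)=-395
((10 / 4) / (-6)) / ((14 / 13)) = -65 / 168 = -0.39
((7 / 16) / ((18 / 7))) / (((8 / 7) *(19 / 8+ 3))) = 343 / 12384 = 0.03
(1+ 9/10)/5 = 19/50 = 0.38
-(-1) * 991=991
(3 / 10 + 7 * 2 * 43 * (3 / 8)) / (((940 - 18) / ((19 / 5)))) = 85899 / 92200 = 0.93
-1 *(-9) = 9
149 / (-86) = -1.73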